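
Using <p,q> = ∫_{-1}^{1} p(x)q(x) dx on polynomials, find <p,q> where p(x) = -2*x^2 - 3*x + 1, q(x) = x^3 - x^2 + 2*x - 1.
<p,q> = -86/15

Expand the product: p(x)·q(x) = -2*x^5 - x^4 - 5*x^2 + 5*x - 1.
∫_{-1}^{1} of each monomial x^k gives [2/(k+1) if k even, 0 if k odd]. Integrating term-by-term (or equivalently evaluating the antiderivative F(x) = -x^6/3 - x^5/5 - 5*x^3/3 + 5*x^2/2 - x at the endpoints):
  F(1) − F(−1) = -7/10 − (151/30) = -86/15.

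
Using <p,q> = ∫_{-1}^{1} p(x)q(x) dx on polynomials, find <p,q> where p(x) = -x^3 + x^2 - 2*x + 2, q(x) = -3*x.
<p,q> = 26/5

Expand the product: p(x)·q(x) = 3*x^4 - 3*x^3 + 6*x^2 - 6*x.
∫_{-1}^{1} of each monomial x^k gives [2/(k+1) if k even, 0 if k odd]. Integrating term-by-term (or equivalently evaluating the antiderivative F(x) = 3*x^5/5 - 3*x^4/4 + 2*x^3 - 3*x^2 at the endpoints):
  F(1) − F(−1) = -23/20 − (-127/20) = 26/5.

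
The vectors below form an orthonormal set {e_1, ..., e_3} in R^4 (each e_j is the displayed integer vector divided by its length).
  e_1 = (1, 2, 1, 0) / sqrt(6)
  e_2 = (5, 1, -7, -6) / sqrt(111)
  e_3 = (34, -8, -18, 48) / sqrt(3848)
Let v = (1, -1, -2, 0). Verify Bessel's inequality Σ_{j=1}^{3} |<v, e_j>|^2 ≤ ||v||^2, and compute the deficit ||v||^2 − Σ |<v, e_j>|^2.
Σ |<v, e_j>|^2 = 6; ||v||^2 = 6; deficit = 0

Write each e_j = u_j / sqrt(<u_j, u_j>) where u_j is the displayed integer vector. Then <v, e_j> = <v, u_j> / sqrt(<u_j, u_j>), so |<v, e_j>|^2 = <v, u_j>^2 / <u_j, u_j>.
Coefficients: <v, e_1> = -3/sqrt(6), <v, e_2> = 18/sqrt(111), <v, e_3> = 78/sqrt(3848).
Square and sum: Σ |<v, e_j>|^2 = 6.
Compute ||v||^2 = v·v = 6.
Deficit = 6 − 6 = 0 ≥ 0, confirming Bessel's inequality. (The deficit equals ||v − Σ <v,e_j> e_j||^2, the squared distance from v to span{e_j}.)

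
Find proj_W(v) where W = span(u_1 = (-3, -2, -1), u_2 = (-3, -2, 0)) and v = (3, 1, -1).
proj_W(v) = (33/13, 22/13, -1)

Set up U = [u_1 | ... | u_2] ∈ R^(3×2). The projector onto W = col(U) is P = U (U^T U)^(-1) U^T.
Compute U^T U =
  [14, 13]
  [13, 13],
and U^T v = (-10, -11).
Solve U^T U · c = U^T v for the coefficients: c = (1, -24/13). The projection is proj_W(v) = U c.
Check: (v - proj_W(v)) · u_1 = 0  (should be 0).
Check: (v - proj_W(v)) · u_2 = 0  (should be 0).
Result: proj_W(v) = (33/13, 22/13, -1).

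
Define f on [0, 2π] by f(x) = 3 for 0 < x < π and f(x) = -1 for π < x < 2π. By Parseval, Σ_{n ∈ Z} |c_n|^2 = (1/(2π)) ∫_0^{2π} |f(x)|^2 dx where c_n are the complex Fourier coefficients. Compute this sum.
Σ |c_n|^2 = 5

Parseval equates the L^2 energy of f (normalised by 1/(2π)) with the ℓ^2 sum of its Fourier coefficients: (1/(2π)) ∫_0^{2π} |f|^2 = Σ |c_n|^2.
Compute the left side: (1/(2π)) [∫_0^π 3^2 dx + ∫_π^{2π} (-1)^2 dx] = (1/(2π)) · (9π + 1π) = (9 + 1)/2 = 5.
So Σ_{n ∈ Z} |c_n|^2 = 5.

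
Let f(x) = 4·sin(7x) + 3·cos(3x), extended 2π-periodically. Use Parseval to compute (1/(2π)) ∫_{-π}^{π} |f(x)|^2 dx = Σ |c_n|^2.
Σ |c_n|^2 = 25/2

Expand |f|^2 and use orthogonality of {sin(nx), cos(mx)} on [-π, π]:
  ∫_{-π}^{π} sin(nx)^2 dx = π, ∫ cos(mx)^2 dx = π, and cross terms integrate to 0.
So ∫_{-π}^{π} f(x)^2 dx = 4^2 · π + 3^2 · π = (16 + 9)π.
Divide by 2π: (16 + 9)/2 = 25/2.
By Parseval, this equals Σ |c_n|^2.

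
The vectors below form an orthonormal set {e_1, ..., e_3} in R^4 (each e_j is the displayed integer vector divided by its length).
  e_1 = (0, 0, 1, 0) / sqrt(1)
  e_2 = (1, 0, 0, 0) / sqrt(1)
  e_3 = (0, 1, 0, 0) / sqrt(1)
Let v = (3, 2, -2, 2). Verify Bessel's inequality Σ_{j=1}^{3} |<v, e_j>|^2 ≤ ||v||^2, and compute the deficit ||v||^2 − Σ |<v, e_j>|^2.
Σ |<v, e_j>|^2 = 17; ||v||^2 = 21; deficit = 4

Write each e_j = u_j / sqrt(<u_j, u_j>) where u_j is the displayed integer vector. Then <v, e_j> = <v, u_j> / sqrt(<u_j, u_j>), so |<v, e_j>|^2 = <v, u_j>^2 / <u_j, u_j>.
Coefficients: <v, e_1> = -2/sqrt(1), <v, e_2> = 3/sqrt(1), <v, e_3> = 2/sqrt(1).
Square and sum: Σ |<v, e_j>|^2 = 17.
Compute ||v||^2 = v·v = 21.
Deficit = 21 − 17 = 4 ≥ 0, confirming Bessel's inequality. (The deficit equals ||v − Σ <v,e_j> e_j||^2, the squared distance from v to span{e_j}.)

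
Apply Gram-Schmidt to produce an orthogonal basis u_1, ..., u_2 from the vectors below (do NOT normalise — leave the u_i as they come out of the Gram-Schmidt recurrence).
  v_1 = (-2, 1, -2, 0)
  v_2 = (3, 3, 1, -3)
Orthogonal basis:
  u_1 = (-2, 1, -2, 0)
  u_2 = (17/9, 32/9, -1/9, -3)

Apply the Gram-Schmidt recurrence
  u_1 = v_1
  u_i = v_i − Σ_{j<i} ((v_i · u_j) / (u_j · u_j)) · u_j.

Step by step this gives:
  u_1 = (-2, 1, -2, 0)
  u_2 = (17/9, 32/9, -1/9, -3)

Orthogonality check:
  u_2 · u_1 = 0 (should be 0)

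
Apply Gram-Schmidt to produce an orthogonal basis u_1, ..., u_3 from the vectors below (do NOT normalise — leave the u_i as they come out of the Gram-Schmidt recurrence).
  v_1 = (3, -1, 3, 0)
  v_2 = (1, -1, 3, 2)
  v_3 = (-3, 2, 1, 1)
Orthogonal basis:
  u_1 = (3, -1, 3, 0)
  u_2 = (-20/19, -6/19, 18/19, 2)
  u_3 = (-23/29, 54/29, 41/29, -23/29)

Apply the Gram-Schmidt recurrence
  u_1 = v_1
  u_i = v_i − Σ_{j<i} ((v_i · u_j) / (u_j · u_j)) · u_j.

Step by step this gives:
  u_1 = (3, -1, 3, 0)
  u_2 = (-20/19, -6/19, 18/19, 2)
  u_3 = (-23/29, 54/29, 41/29, -23/29)

Orthogonality check:
  u_2 · u_1 = 0 (should be 0)
  u_3 · u_1 = 0 (should be 0)
  u_3 · u_2 = 0 (should be 0)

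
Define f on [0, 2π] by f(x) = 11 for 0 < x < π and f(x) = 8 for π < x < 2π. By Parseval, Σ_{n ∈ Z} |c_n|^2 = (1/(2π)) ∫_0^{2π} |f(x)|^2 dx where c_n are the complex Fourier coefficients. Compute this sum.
Σ |c_n|^2 = 185/2

Parseval equates the L^2 energy of f (normalised by 1/(2π)) with the ℓ^2 sum of its Fourier coefficients: (1/(2π)) ∫_0^{2π} |f|^2 = Σ |c_n|^2.
Compute the left side: (1/(2π)) [∫_0^π 11^2 dx + ∫_π^{2π} 8^2 dx] = (1/(2π)) · (121π + 64π) = (121 + 64)/2 = 185/2.
So Σ_{n ∈ Z} |c_n|^2 = 185/2.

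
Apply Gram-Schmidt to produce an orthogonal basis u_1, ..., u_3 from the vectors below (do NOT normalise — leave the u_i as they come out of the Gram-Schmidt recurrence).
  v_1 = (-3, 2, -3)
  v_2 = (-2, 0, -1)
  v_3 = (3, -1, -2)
Orthogonal basis:
  u_1 = (-3, 2, -3)
  u_2 = (-17/22, -9/11, 5/22)
  u_3 = (34/29, -51/29, -68/29)

Apply the Gram-Schmidt recurrence
  u_1 = v_1
  u_i = v_i − Σ_{j<i} ((v_i · u_j) / (u_j · u_j)) · u_j.

Step by step this gives:
  u_1 = (-3, 2, -3)
  u_2 = (-17/22, -9/11, 5/22)
  u_3 = (34/29, -51/29, -68/29)

Orthogonality check:
  u_2 · u_1 = 0 (should be 0)
  u_3 · u_1 = 0 (should be 0)
  u_3 · u_2 = 0 (should be 0)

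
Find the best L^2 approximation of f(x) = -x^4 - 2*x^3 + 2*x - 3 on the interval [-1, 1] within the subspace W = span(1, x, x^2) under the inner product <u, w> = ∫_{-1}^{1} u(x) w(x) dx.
g(x) = -6*x^2/7 + 4*x/5 - 102/35

The best approximation g ∈ W is the orthogonal projection of f onto W. Writing g = a_0 + a_1 x + a_2 x^2, the coefficients solve the normal equations G · a = b where
  G_{ij} = <φ_i, φ_j> and b_i = <f, φ_i>, with φ_0 = 1, φ_1 = x, φ_2 = x^2.
G =
  [2, 0, 2/3]
  [0, 2/3, 0]
  [2/3, 0, 2/5],
b = (-32/5, 8/15, -16/7).
Solving gives a_0 = -102/35, a_1 = 4/5, a_2 = -6/7, so
  g(x) = -6*x^2/7 + 4*x/5 - 102/35.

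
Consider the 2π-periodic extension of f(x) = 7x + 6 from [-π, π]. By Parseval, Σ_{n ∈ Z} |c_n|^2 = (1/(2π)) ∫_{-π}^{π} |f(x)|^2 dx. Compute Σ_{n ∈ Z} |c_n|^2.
Σ |c_n|^2 = 49π^2/3 + 36

Expand and integrate term by term over [-π, π]:
  ∫ (7x)^2 dx = 49·(2π^3/3); ∫ 2·7·(6)·x dx = 0 (odd integrand); ∫ 6^2 dx = 36·2π.
So (1/(2π)) ∫_{-π}^{π} (7x + 6)^2 dx = 49π^2/3 + 36 = 49π^2/3 + 36.
Parseval ⇒ Σ |c_n|^2 = 49π^2/3 + 36.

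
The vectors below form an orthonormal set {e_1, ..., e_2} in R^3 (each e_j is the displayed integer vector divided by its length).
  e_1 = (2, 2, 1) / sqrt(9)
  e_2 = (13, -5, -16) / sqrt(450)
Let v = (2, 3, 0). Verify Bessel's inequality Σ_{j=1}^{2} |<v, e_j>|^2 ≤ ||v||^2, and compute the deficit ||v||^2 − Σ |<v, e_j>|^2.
Σ |<v, e_j>|^2 = 569/50; ||v||^2 = 13; deficit = 81/50

Write each e_j = u_j / sqrt(<u_j, u_j>) where u_j is the displayed integer vector. Then <v, e_j> = <v, u_j> / sqrt(<u_j, u_j>), so |<v, e_j>|^2 = <v, u_j>^2 / <u_j, u_j>.
Coefficients: <v, e_1> = 10/sqrt(9), <v, e_2> = 11/sqrt(450).
Square and sum: Σ |<v, e_j>|^2 = 569/50.
Compute ||v||^2 = v·v = 13.
Deficit = 13 − 569/50 = 81/50 ≥ 0, confirming Bessel's inequality. (The deficit equals ||v − Σ <v,e_j> e_j||^2, the squared distance from v to span{e_j}.)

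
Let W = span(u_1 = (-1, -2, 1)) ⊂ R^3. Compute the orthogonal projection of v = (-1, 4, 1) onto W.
proj_W(v) = (1, 2, -1)

Set up U = [u_1 | ... | u_1] ∈ R^(3×1). The projector onto W = col(U) is P = U (U^T U)^(-1) U^T.
Compute U^T U =
  [6],
and U^T v = (-6).
Solve U^T U · c = U^T v for the coefficients: c = (-1). The projection is proj_W(v) = U c.
Check: (v - proj_W(v)) · u_1 = 0  (should be 0).
Result: proj_W(v) = (1, 2, -1).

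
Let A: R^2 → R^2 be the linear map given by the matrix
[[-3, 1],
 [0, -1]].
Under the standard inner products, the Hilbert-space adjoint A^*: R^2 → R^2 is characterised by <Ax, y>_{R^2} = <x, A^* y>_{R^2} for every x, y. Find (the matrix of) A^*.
A^* = A^T =
[[-3, 0],
 [1, -1]]

For real matrices with standard dot products, the defining identity <Ax, y> = <x, A^* y> gives (Ax)^T y = x^T (A^*) y, i.e. x^T A^T y = x^T (A^*) y. Since this holds for all x, y, we must have A^* = A^T. Therefore
A^* =
[[-3, 0],
 [1, -1]].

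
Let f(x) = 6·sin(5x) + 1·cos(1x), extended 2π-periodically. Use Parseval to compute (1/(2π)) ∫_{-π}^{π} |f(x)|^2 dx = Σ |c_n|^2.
Σ |c_n|^2 = 37/2

Expand |f|^2 and use orthogonality of {sin(nx), cos(mx)} on [-π, π]:
  ∫_{-π}^{π} sin(nx)^2 dx = π, ∫ cos(mx)^2 dx = π, and cross terms integrate to 0.
So ∫_{-π}^{π} f(x)^2 dx = 6^2 · π + 1^2 · π = (36 + 1)π.
Divide by 2π: (36 + 1)/2 = 37/2.
By Parseval, this equals Σ |c_n|^2.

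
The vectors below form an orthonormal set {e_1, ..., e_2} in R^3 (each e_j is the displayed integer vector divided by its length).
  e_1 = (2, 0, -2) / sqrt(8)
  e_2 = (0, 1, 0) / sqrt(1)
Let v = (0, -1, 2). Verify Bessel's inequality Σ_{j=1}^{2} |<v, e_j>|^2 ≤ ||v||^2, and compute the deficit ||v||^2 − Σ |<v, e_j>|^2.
Σ |<v, e_j>|^2 = 3; ||v||^2 = 5; deficit = 2

Write each e_j = u_j / sqrt(<u_j, u_j>) where u_j is the displayed integer vector. Then <v, e_j> = <v, u_j> / sqrt(<u_j, u_j>), so |<v, e_j>|^2 = <v, u_j>^2 / <u_j, u_j>.
Coefficients: <v, e_1> = -4/sqrt(8), <v, e_2> = -1/sqrt(1).
Square and sum: Σ |<v, e_j>|^2 = 3.
Compute ||v||^2 = v·v = 5.
Deficit = 5 − 3 = 2 ≥ 0, confirming Bessel's inequality. (The deficit equals ||v − Σ <v,e_j> e_j||^2, the squared distance from v to span{e_j}.)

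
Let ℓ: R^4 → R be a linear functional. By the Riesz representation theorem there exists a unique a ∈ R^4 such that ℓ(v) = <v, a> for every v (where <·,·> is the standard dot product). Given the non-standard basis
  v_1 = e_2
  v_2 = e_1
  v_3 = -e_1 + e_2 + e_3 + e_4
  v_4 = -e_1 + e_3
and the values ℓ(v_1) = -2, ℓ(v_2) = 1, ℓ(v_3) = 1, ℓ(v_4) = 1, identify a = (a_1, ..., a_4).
a = (1, -2, 2, 2)

Write a = (a_1, ..., a_4) in the standard basis. For each basis vector v_i, ℓ(v_i) = <v_i, a> is a linear equation in the a_j's. Collect the n equations into a matrix system V a = ℓ, where row i of V is v_i (expressed in the standard basis). Since V is invertible (lower-triangular with 1s on the diagonal, up to permutation), solve by back-substitution:
  V =
[[0, 1, 0, 0],
 [1, 0, 0, 0],
 [-1, 1, 1, 1],
 [-1, 0, 1, 0]]
  V a = (-2, 1, 1, 1)
Solving gives a = (1, -2, 2, 2).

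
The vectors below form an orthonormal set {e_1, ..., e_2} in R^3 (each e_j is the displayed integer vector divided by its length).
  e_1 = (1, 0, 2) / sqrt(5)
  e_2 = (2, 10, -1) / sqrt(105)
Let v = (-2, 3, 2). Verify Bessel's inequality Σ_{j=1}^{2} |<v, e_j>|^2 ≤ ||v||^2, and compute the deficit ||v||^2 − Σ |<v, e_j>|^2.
Σ |<v, e_j>|^2 = 44/7; ||v||^2 = 17; deficit = 75/7

Write each e_j = u_j / sqrt(<u_j, u_j>) where u_j is the displayed integer vector. Then <v, e_j> = <v, u_j> / sqrt(<u_j, u_j>), so |<v, e_j>|^2 = <v, u_j>^2 / <u_j, u_j>.
Coefficients: <v, e_1> = 2/sqrt(5), <v, e_2> = 24/sqrt(105).
Square and sum: Σ |<v, e_j>|^2 = 44/7.
Compute ||v||^2 = v·v = 17.
Deficit = 17 − 44/7 = 75/7 ≥ 0, confirming Bessel's inequality. (The deficit equals ||v − Σ <v,e_j> e_j||^2, the squared distance from v to span{e_j}.)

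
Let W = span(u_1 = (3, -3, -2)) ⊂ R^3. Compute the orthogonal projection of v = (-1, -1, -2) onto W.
proj_W(v) = (6/11, -6/11, -4/11)

Set up U = [u_1 | ... | u_1] ∈ R^(3×1). The projector onto W = col(U) is P = U (U^T U)^(-1) U^T.
Compute U^T U =
  [22],
and U^T v = (4).
Solve U^T U · c = U^T v for the coefficients: c = (2/11). The projection is proj_W(v) = U c.
Check: (v - proj_W(v)) · u_1 = 0  (should be 0).
Result: proj_W(v) = (6/11, -6/11, -4/11).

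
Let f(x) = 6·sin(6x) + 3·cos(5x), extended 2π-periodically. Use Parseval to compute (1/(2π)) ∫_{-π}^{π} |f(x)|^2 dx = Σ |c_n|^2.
Σ |c_n|^2 = 45/2

Expand |f|^2 and use orthogonality of {sin(nx), cos(mx)} on [-π, π]:
  ∫_{-π}^{π} sin(nx)^2 dx = π, ∫ cos(mx)^2 dx = π, and cross terms integrate to 0.
So ∫_{-π}^{π} f(x)^2 dx = 6^2 · π + 3^2 · π = (36 + 9)π.
Divide by 2π: (36 + 9)/2 = 45/2.
By Parseval, this equals Σ |c_n|^2.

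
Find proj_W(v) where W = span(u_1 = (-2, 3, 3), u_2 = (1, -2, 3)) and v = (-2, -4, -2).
proj_W(v) = (406/307, -616/307, -546/307)

Set up U = [u_1 | ... | u_2] ∈ R^(3×2). The projector onto W = col(U) is P = U (U^T U)^(-1) U^T.
Compute U^T U =
  [22, 1]
  [1, 14],
and U^T v = (-14, 0).
Solve U^T U · c = U^T v for the coefficients: c = (-196/307, 14/307). The projection is proj_W(v) = U c.
Check: (v - proj_W(v)) · u_1 = 0  (should be 0).
Check: (v - proj_W(v)) · u_2 = 0  (should be 0).
Result: proj_W(v) = (406/307, -616/307, -546/307).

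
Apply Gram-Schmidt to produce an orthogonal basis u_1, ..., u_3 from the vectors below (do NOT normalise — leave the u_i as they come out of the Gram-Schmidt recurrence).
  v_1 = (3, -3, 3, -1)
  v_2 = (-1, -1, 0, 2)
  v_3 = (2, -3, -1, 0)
Orthogonal basis:
  u_1 = (3, -3, 3, -1)
  u_2 = (-11/14, -17/14, 3/14, 27/14)
  u_3 = (79/82, -109/82, -193/82, -15/82)

Apply the Gram-Schmidt recurrence
  u_1 = v_1
  u_i = v_i − Σ_{j<i} ((v_i · u_j) / (u_j · u_j)) · u_j.

Step by step this gives:
  u_1 = (3, -3, 3, -1)
  u_2 = (-11/14, -17/14, 3/14, 27/14)
  u_3 = (79/82, -109/82, -193/82, -15/82)

Orthogonality check:
  u_2 · u_1 = 0 (should be 0)
  u_3 · u_1 = 0 (should be 0)
  u_3 · u_2 = 0 (should be 0)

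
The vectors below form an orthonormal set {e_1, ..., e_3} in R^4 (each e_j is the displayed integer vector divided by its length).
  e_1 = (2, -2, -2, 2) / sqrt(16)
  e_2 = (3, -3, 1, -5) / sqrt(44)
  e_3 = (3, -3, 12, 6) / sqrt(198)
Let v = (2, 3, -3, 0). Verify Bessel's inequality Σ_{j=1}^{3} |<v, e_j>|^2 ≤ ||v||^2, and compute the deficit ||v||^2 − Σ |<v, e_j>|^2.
Σ |<v, e_j>|^2 = 19/2; ||v||^2 = 22; deficit = 25/2

Write each e_j = u_j / sqrt(<u_j, u_j>) where u_j is the displayed integer vector. Then <v, e_j> = <v, u_j> / sqrt(<u_j, u_j>), so |<v, e_j>|^2 = <v, u_j>^2 / <u_j, u_j>.
Coefficients: <v, e_1> = 4/sqrt(16), <v, e_2> = -6/sqrt(44), <v, e_3> = -39/sqrt(198).
Square and sum: Σ |<v, e_j>|^2 = 19/2.
Compute ||v||^2 = v·v = 22.
Deficit = 22 − 19/2 = 25/2 ≥ 0, confirming Bessel's inequality. (The deficit equals ||v − Σ <v,e_j> e_j||^2, the squared distance from v to span{e_j}.)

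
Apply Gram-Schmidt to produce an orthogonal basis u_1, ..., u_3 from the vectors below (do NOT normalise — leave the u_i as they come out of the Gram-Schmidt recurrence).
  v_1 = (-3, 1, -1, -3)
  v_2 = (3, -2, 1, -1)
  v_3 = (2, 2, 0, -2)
Orthogonal basis:
  u_1 = (-3, 1, -1, -3)
  u_2 = (33/20, -31/20, 11/20, -47/20)
  u_3 = (114/73, 568/219, -32/219, -142/219)

Apply the Gram-Schmidt recurrence
  u_1 = v_1
  u_i = v_i − Σ_{j<i} ((v_i · u_j) / (u_j · u_j)) · u_j.

Step by step this gives:
  u_1 = (-3, 1, -1, -3)
  u_2 = (33/20, -31/20, 11/20, -47/20)
  u_3 = (114/73, 568/219, -32/219, -142/219)

Orthogonality check:
  u_2 · u_1 = 0 (should be 0)
  u_3 · u_1 = 0 (should be 0)
  u_3 · u_2 = 0 (should be 0)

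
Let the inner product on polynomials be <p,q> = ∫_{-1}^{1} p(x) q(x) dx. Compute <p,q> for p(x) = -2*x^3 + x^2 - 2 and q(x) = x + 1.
<p,q> = -62/15

Expand the product: p(x)·q(x) = -2*x^4 - x^3 + x^2 - 2*x - 2.
∫_{-1}^{1} of each monomial x^k gives [2/(k+1) if k even, 0 if k odd]. Integrating term-by-term (or equivalently evaluating the antiderivative F(x) = -2*x^5/5 - x^4/4 + x^3/3 - x^2 - 2*x at the endpoints):
  F(1) − F(−1) = -199/60 − (49/60) = -62/15.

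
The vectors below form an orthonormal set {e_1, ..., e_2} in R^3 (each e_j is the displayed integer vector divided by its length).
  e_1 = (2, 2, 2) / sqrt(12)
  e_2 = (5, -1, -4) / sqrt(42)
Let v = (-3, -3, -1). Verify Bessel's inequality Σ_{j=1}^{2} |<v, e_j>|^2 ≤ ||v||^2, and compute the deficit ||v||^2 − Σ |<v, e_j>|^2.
Σ |<v, e_j>|^2 = 125/7; ||v||^2 = 19; deficit = 8/7

Write each e_j = u_j / sqrt(<u_j, u_j>) where u_j is the displayed integer vector. Then <v, e_j> = <v, u_j> / sqrt(<u_j, u_j>), so |<v, e_j>|^2 = <v, u_j>^2 / <u_j, u_j>.
Coefficients: <v, e_1> = -14/sqrt(12), <v, e_2> = -8/sqrt(42).
Square and sum: Σ |<v, e_j>|^2 = 125/7.
Compute ||v||^2 = v·v = 19.
Deficit = 19 − 125/7 = 8/7 ≥ 0, confirming Bessel's inequality. (The deficit equals ||v − Σ <v,e_j> e_j||^2, the squared distance from v to span{e_j}.)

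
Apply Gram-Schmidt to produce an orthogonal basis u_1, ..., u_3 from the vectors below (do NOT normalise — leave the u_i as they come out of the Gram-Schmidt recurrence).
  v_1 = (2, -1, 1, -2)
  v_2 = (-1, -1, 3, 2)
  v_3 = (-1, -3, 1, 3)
Orthogonal basis:
  u_1 = (2, -1, 1, -2)
  u_2 = (-3/5, -6/5, 16/5, 8/5)
  u_3 = (22/73, -175/73, -93/73, 63/73)

Apply the Gram-Schmidt recurrence
  u_1 = v_1
  u_i = v_i − Σ_{j<i} ((v_i · u_j) / (u_j · u_j)) · u_j.

Step by step this gives:
  u_1 = (2, -1, 1, -2)
  u_2 = (-3/5, -6/5, 16/5, 8/5)
  u_3 = (22/73, -175/73, -93/73, 63/73)

Orthogonality check:
  u_2 · u_1 = 0 (should be 0)
  u_3 · u_1 = 0 (should be 0)
  u_3 · u_2 = 0 (should be 0)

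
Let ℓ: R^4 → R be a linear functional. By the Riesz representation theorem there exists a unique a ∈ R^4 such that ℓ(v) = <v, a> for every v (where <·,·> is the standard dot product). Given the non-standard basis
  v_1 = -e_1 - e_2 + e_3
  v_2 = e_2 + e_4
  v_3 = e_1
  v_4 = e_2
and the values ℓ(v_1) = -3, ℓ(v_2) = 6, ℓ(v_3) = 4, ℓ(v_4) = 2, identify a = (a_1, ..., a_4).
a = (4, 2, 3, 4)

Write a = (a_1, ..., a_4) in the standard basis. For each basis vector v_i, ℓ(v_i) = <v_i, a> is a linear equation in the a_j's. Collect the n equations into a matrix system V a = ℓ, where row i of V is v_i (expressed in the standard basis). Since V is invertible (lower-triangular with 1s on the diagonal, up to permutation), solve by back-substitution:
  V =
[[-1, -1, 1, 0],
 [0, 1, 0, 1],
 [1, 0, 0, 0],
 [0, 1, 0, 0]]
  V a = (-3, 6, 4, 2)
Solving gives a = (4, 2, 3, 4).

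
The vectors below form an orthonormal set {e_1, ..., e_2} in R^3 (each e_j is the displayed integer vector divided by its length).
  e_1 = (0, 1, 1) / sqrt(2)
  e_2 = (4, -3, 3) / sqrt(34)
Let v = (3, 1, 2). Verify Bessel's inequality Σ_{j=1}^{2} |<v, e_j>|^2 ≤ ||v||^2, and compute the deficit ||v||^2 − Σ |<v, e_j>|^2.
Σ |<v, e_j>|^2 = 189/17; ||v||^2 = 14; deficit = 49/17

Write each e_j = u_j / sqrt(<u_j, u_j>) where u_j is the displayed integer vector. Then <v, e_j> = <v, u_j> / sqrt(<u_j, u_j>), so |<v, e_j>|^2 = <v, u_j>^2 / <u_j, u_j>.
Coefficients: <v, e_1> = 3/sqrt(2), <v, e_2> = 15/sqrt(34).
Square and sum: Σ |<v, e_j>|^2 = 189/17.
Compute ||v||^2 = v·v = 14.
Deficit = 14 − 189/17 = 49/17 ≥ 0, confirming Bessel's inequality. (The deficit equals ||v − Σ <v,e_j> e_j||^2, the squared distance from v to span{e_j}.)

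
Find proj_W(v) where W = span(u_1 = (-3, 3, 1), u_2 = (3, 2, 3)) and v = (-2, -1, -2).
proj_W(v) = (-432/209, -233/209, -388/209)

Set up U = [u_1 | ... | u_2] ∈ R^(3×2). The projector onto W = col(U) is P = U (U^T U)^(-1) U^T.
Compute U^T U =
  [19, 0]
  [0, 22],
and U^T v = (1, -14).
Solve U^T U · c = U^T v for the coefficients: c = (1/19, -7/11). The projection is proj_W(v) = U c.
Check: (v - proj_W(v)) · u_1 = 0  (should be 0).
Check: (v - proj_W(v)) · u_2 = 0  (should be 0).
Result: proj_W(v) = (-432/209, -233/209, -388/209).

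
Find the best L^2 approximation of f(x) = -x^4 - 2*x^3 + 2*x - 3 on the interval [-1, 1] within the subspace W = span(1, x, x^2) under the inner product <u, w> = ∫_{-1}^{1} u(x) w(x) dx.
g(x) = -6*x^2/7 + 4*x/5 - 102/35

The best approximation g ∈ W is the orthogonal projection of f onto W. Writing g = a_0 + a_1 x + a_2 x^2, the coefficients solve the normal equations G · a = b where
  G_{ij} = <φ_i, φ_j> and b_i = <f, φ_i>, with φ_0 = 1, φ_1 = x, φ_2 = x^2.
G =
  [2, 0, 2/3]
  [0, 2/3, 0]
  [2/3, 0, 2/5],
b = (-32/5, 8/15, -16/7).
Solving gives a_0 = -102/35, a_1 = 4/5, a_2 = -6/7, so
  g(x) = -6*x^2/7 + 4*x/5 - 102/35.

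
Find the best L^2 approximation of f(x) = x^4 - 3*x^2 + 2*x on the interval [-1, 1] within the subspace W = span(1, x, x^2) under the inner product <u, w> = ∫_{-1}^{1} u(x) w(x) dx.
g(x) = -15*x^2/7 + 2*x - 3/35

The best approximation g ∈ W is the orthogonal projection of f onto W. Writing g = a_0 + a_1 x + a_2 x^2, the coefficients solve the normal equations G · a = b where
  G_{ij} = <φ_i, φ_j> and b_i = <f, φ_i>, with φ_0 = 1, φ_1 = x, φ_2 = x^2.
G =
  [2, 0, 2/3]
  [0, 2/3, 0]
  [2/3, 0, 2/5],
b = (-8/5, 4/3, -32/35).
Solving gives a_0 = -3/35, a_1 = 2, a_2 = -15/7, so
  g(x) = -15*x^2/7 + 2*x - 3/35.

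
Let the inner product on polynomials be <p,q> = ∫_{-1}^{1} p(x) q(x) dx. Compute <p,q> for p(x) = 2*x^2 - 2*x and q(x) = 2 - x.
<p,q> = 4

Expand the product: p(x)·q(x) = -2*x^3 + 6*x^2 - 4*x.
∫_{-1}^{1} of each monomial x^k gives [2/(k+1) if k even, 0 if k odd]. Integrating term-by-term (or equivalently evaluating the antiderivative F(x) = -x^4/2 + 2*x^3 - 2*x^2 at the endpoints):
  F(1) − F(−1) = -1/2 − (-9/2) = 4.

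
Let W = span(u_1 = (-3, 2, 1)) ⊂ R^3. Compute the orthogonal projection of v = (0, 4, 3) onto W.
proj_W(v) = (-33/14, 11/7, 11/14)

Set up U = [u_1 | ... | u_1] ∈ R^(3×1). The projector onto W = col(U) is P = U (U^T U)^(-1) U^T.
Compute U^T U =
  [14],
and U^T v = (11).
Solve U^T U · c = U^T v for the coefficients: c = (11/14). The projection is proj_W(v) = U c.
Check: (v - proj_W(v)) · u_1 = 0  (should be 0).
Result: proj_W(v) = (-33/14, 11/7, 11/14).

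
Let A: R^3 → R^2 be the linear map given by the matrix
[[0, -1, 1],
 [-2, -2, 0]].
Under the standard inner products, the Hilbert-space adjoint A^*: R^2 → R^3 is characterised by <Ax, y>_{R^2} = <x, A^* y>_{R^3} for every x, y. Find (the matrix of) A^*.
A^* = A^T =
[[0, -2],
 [-1, -2],
 [1, 0]]

For real matrices with standard dot products, the defining identity <Ax, y> = <x, A^* y> gives (Ax)^T y = x^T (A^*) y, i.e. x^T A^T y = x^T (A^*) y. Since this holds for all x, y, we must have A^* = A^T. Therefore
A^* =
[[0, -2],
 [-1, -2],
 [1, 0]].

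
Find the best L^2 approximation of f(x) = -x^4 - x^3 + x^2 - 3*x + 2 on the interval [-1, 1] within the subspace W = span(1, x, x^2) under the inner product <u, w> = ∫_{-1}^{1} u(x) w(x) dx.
g(x) = x^2/7 - 18*x/5 + 73/35

The best approximation g ∈ W is the orthogonal projection of f onto W. Writing g = a_0 + a_1 x + a_2 x^2, the coefficients solve the normal equations G · a = b where
  G_{ij} = <φ_i, φ_j> and b_i = <f, φ_i>, with φ_0 = 1, φ_1 = x, φ_2 = x^2.
G =
  [2, 0, 2/3]
  [0, 2/3, 0]
  [2/3, 0, 2/5],
b = (64/15, -12/5, 152/105).
Solving gives a_0 = 73/35, a_1 = -18/5, a_2 = 1/7, so
  g(x) = x^2/7 - 18*x/5 + 73/35.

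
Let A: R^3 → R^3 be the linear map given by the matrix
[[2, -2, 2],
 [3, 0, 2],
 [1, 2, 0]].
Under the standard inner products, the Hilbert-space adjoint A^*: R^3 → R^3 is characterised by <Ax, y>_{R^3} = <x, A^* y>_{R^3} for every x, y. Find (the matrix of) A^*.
A^* = A^T =
[[2, 3, 1],
 [-2, 0, 2],
 [2, 2, 0]]

For real matrices with standard dot products, the defining identity <Ax, y> = <x, A^* y> gives (Ax)^T y = x^T (A^*) y, i.e. x^T A^T y = x^T (A^*) y. Since this holds for all x, y, we must have A^* = A^T. Therefore
A^* =
[[2, 3, 1],
 [-2, 0, 2],
 [2, 2, 0]].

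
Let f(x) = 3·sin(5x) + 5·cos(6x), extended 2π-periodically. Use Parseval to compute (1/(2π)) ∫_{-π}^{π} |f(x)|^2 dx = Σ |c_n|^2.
Σ |c_n|^2 = 17

Expand |f|^2 and use orthogonality of {sin(nx), cos(mx)} on [-π, π]:
  ∫_{-π}^{π} sin(nx)^2 dx = π, ∫ cos(mx)^2 dx = π, and cross terms integrate to 0.
So ∫_{-π}^{π} f(x)^2 dx = 3^2 · π + 5^2 · π = (9 + 25)π.
Divide by 2π: (9 + 25)/2 = 17.
By Parseval, this equals Σ |c_n|^2.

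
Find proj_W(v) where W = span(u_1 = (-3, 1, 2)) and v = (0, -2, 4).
proj_W(v) = (-9/7, 3/7, 6/7)

Set up U = [u_1 | ... | u_1] ∈ R^(3×1). The projector onto W = col(U) is P = U (U^T U)^(-1) U^T.
Compute U^T U =
  [14],
and U^T v = (6).
Solve U^T U · c = U^T v for the coefficients: c = (3/7). The projection is proj_W(v) = U c.
Check: (v - proj_W(v)) · u_1 = 0  (should be 0).
Result: proj_W(v) = (-9/7, 3/7, 6/7).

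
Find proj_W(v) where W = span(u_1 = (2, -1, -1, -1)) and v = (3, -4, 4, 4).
proj_W(v) = (4/7, -2/7, -2/7, -2/7)

Set up U = [u_1 | ... | u_1] ∈ R^(4×1). The projector onto W = col(U) is P = U (U^T U)^(-1) U^T.
Compute U^T U =
  [7],
and U^T v = (2).
Solve U^T U · c = U^T v for the coefficients: c = (2/7). The projection is proj_W(v) = U c.
Check: (v - proj_W(v)) · u_1 = 0  (should be 0).
Result: proj_W(v) = (4/7, -2/7, -2/7, -2/7).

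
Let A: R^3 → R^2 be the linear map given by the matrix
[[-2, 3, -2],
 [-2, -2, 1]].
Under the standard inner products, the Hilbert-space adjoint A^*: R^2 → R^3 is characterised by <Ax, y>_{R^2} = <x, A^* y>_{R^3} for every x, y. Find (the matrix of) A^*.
A^* = A^T =
[[-2, -2],
 [3, -2],
 [-2, 1]]

For real matrices with standard dot products, the defining identity <Ax, y> = <x, A^* y> gives (Ax)^T y = x^T (A^*) y, i.e. x^T A^T y = x^T (A^*) y. Since this holds for all x, y, we must have A^* = A^T. Therefore
A^* =
[[-2, -2],
 [3, -2],
 [-2, 1]].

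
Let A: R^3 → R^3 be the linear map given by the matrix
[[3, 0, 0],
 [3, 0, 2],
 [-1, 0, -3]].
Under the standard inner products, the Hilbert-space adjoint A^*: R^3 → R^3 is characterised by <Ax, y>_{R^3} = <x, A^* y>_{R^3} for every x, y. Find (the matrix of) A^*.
A^* = A^T =
[[3, 3, -1],
 [0, 0, 0],
 [0, 2, -3]]

For real matrices with standard dot products, the defining identity <Ax, y> = <x, A^* y> gives (Ax)^T y = x^T (A^*) y, i.e. x^T A^T y = x^T (A^*) y. Since this holds for all x, y, we must have A^* = A^T. Therefore
A^* =
[[3, 3, -1],
 [0, 0, 0],
 [0, 2, -3]].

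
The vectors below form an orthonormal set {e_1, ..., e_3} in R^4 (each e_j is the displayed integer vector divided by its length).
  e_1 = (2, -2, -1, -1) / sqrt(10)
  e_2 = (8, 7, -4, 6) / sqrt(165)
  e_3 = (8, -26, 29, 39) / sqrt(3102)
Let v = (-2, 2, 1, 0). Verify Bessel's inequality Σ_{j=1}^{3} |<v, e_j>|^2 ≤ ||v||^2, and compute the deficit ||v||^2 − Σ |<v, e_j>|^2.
Σ |<v, e_j>|^2 = 414/47; ||v||^2 = 9; deficit = 9/47

Write each e_j = u_j / sqrt(<u_j, u_j>) where u_j is the displayed integer vector. Then <v, e_j> = <v, u_j> / sqrt(<u_j, u_j>), so |<v, e_j>|^2 = <v, u_j>^2 / <u_j, u_j>.
Coefficients: <v, e_1> = -9/sqrt(10), <v, e_2> = -6/sqrt(165), <v, e_3> = -39/sqrt(3102).
Square and sum: Σ |<v, e_j>|^2 = 414/47.
Compute ||v||^2 = v·v = 9.
Deficit = 9 − 414/47 = 9/47 ≥ 0, confirming Bessel's inequality. (The deficit equals ||v − Σ <v,e_j> e_j||^2, the squared distance from v to span{e_j}.)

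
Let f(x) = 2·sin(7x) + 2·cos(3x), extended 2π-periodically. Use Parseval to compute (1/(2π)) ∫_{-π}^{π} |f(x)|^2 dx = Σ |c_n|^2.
Σ |c_n|^2 = 4

Expand |f|^2 and use orthogonality of {sin(nx), cos(mx)} on [-π, π]:
  ∫_{-π}^{π} sin(nx)^2 dx = π, ∫ cos(mx)^2 dx = π, and cross terms integrate to 0.
So ∫_{-π}^{π} f(x)^2 dx = 2^2 · π + 2^2 · π = (4 + 4)π.
Divide by 2π: (4 + 4)/2 = 4.
By Parseval, this equals Σ |c_n|^2.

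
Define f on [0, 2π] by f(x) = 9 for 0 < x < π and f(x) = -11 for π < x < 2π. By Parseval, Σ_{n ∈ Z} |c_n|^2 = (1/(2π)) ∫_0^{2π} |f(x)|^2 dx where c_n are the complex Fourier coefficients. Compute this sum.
Σ |c_n|^2 = 101

Parseval equates the L^2 energy of f (normalised by 1/(2π)) with the ℓ^2 sum of its Fourier coefficients: (1/(2π)) ∫_0^{2π} |f|^2 = Σ |c_n|^2.
Compute the left side: (1/(2π)) [∫_0^π 9^2 dx + ∫_π^{2π} (-11)^2 dx] = (1/(2π)) · (81π + 121π) = (81 + 121)/2 = 101.
So Σ_{n ∈ Z} |c_n|^2 = 101.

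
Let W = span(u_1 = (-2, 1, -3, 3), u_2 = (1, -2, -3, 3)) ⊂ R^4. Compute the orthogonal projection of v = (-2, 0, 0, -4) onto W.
proj_W(v) = (-26/37, 48/37, 66/37, -66/37)

Set up U = [u_1 | ... | u_2] ∈ R^(4×2). The projector onto W = col(U) is P = U (U^T U)^(-1) U^T.
Compute U^T U =
  [23, 14]
  [14, 23],
and U^T v = (-8, -14).
Solve U^T U · c = U^T v for the coefficients: c = (4/111, -70/111). The projection is proj_W(v) = U c.
Check: (v - proj_W(v)) · u_1 = 0  (should be 0).
Check: (v - proj_W(v)) · u_2 = 0  (should be 0).
Result: proj_W(v) = (-26/37, 48/37, 66/37, -66/37).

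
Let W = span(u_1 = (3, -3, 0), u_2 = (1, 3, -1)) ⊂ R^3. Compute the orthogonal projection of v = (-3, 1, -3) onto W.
proj_W(v) = (-20/9, 16/9, 1/9)

Set up U = [u_1 | ... | u_2] ∈ R^(3×2). The projector onto W = col(U) is P = U (U^T U)^(-1) U^T.
Compute U^T U =
  [18, -6]
  [-6, 11],
and U^T v = (-12, 3).
Solve U^T U · c = U^T v for the coefficients: c = (-19/27, -1/9). The projection is proj_W(v) = U c.
Check: (v - proj_W(v)) · u_1 = 0  (should be 0).
Check: (v - proj_W(v)) · u_2 = 0  (should be 0).
Result: proj_W(v) = (-20/9, 16/9, 1/9).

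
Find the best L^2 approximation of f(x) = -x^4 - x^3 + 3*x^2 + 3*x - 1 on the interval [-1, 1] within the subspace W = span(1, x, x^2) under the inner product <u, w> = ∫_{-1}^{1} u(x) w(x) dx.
g(x) = 15*x^2/7 + 12*x/5 - 32/35

The best approximation g ∈ W is the orthogonal projection of f onto W. Writing g = a_0 + a_1 x + a_2 x^2, the coefficients solve the normal equations G · a = b where
  G_{ij} = <φ_i, φ_j> and b_i = <f, φ_i>, with φ_0 = 1, φ_1 = x, φ_2 = x^2.
G =
  [2, 0, 2/3]
  [0, 2/3, 0]
  [2/3, 0, 2/5],
b = (-2/5, 8/5, 26/105).
Solving gives a_0 = -32/35, a_1 = 12/5, a_2 = 15/7, so
  g(x) = 15*x^2/7 + 12*x/5 - 32/35.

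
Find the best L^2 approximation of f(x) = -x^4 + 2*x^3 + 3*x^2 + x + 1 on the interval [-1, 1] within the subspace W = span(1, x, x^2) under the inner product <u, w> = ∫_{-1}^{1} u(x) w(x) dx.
g(x) = 15*x^2/7 + 11*x/5 + 38/35

The best approximation g ∈ W is the orthogonal projection of f onto W. Writing g = a_0 + a_1 x + a_2 x^2, the coefficients solve the normal equations G · a = b where
  G_{ij} = <φ_i, φ_j> and b_i = <f, φ_i>, with φ_0 = 1, φ_1 = x, φ_2 = x^2.
G =
  [2, 0, 2/3]
  [0, 2/3, 0]
  [2/3, 0, 2/5],
b = (18/5, 22/15, 166/105).
Solving gives a_0 = 38/35, a_1 = 11/5, a_2 = 15/7, so
  g(x) = 15*x^2/7 + 11*x/5 + 38/35.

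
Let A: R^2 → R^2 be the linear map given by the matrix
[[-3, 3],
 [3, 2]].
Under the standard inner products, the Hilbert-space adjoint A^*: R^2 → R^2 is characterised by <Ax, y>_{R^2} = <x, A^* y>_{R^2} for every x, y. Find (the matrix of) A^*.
A^* = A^T =
[[-3, 3],
 [3, 2]]

For real matrices with standard dot products, the defining identity <Ax, y> = <x, A^* y> gives (Ax)^T y = x^T (A^*) y, i.e. x^T A^T y = x^T (A^*) y. Since this holds for all x, y, we must have A^* = A^T. Therefore
A^* =
[[-3, 3],
 [3, 2]].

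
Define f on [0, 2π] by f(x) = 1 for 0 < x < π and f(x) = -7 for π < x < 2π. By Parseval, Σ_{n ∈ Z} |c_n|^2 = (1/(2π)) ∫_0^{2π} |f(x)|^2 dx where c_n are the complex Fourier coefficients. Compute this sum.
Σ |c_n|^2 = 25

Parseval equates the L^2 energy of f (normalised by 1/(2π)) with the ℓ^2 sum of its Fourier coefficients: (1/(2π)) ∫_0^{2π} |f|^2 = Σ |c_n|^2.
Compute the left side: (1/(2π)) [∫_0^π 1^2 dx + ∫_π^{2π} (-7)^2 dx] = (1/(2π)) · (1π + 49π) = (1 + 49)/2 = 25.
So Σ_{n ∈ Z} |c_n|^2 = 25.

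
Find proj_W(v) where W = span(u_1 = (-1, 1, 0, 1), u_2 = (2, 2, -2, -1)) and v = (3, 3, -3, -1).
proj_W(v) = (53/19, 59/19, -56/19, -25/19)

Set up U = [u_1 | ... | u_2] ∈ R^(4×2). The projector onto W = col(U) is P = U (U^T U)^(-1) U^T.
Compute U^T U =
  [3, -1]
  [-1, 13],
and U^T v = (-1, 19).
Solve U^T U · c = U^T v for the coefficients: c = (3/19, 28/19). The projection is proj_W(v) = U c.
Check: (v - proj_W(v)) · u_1 = 0  (should be 0).
Check: (v - proj_W(v)) · u_2 = 0  (should be 0).
Result: proj_W(v) = (53/19, 59/19, -56/19, -25/19).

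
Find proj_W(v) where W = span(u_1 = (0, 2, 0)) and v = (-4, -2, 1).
proj_W(v) = (0, -2, 0)

Set up U = [u_1 | ... | u_1] ∈ R^(3×1). The projector onto W = col(U) is P = U (U^T U)^(-1) U^T.
Compute U^T U =
  [4],
and U^T v = (-4).
Solve U^T U · c = U^T v for the coefficients: c = (-1). The projection is proj_W(v) = U c.
Check: (v - proj_W(v)) · u_1 = 0  (should be 0).
Result: proj_W(v) = (0, -2, 0).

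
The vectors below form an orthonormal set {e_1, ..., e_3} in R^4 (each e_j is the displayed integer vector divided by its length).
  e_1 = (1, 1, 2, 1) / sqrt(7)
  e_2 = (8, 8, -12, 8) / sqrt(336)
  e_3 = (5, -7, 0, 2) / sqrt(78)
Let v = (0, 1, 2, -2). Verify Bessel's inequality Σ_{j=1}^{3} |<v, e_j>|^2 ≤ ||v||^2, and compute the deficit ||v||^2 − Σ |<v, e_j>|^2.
Σ |<v, e_j>|^2 = 153/26; ||v||^2 = 9; deficit = 81/26

Write each e_j = u_j / sqrt(<u_j, u_j>) where u_j is the displayed integer vector. Then <v, e_j> = <v, u_j> / sqrt(<u_j, u_j>), so |<v, e_j>|^2 = <v, u_j>^2 / <u_j, u_j>.
Coefficients: <v, e_1> = 3/sqrt(7), <v, e_2> = -32/sqrt(336), <v, e_3> = -11/sqrt(78).
Square and sum: Σ |<v, e_j>|^2 = 153/26.
Compute ||v||^2 = v·v = 9.
Deficit = 9 − 153/26 = 81/26 ≥ 0, confirming Bessel's inequality. (The deficit equals ||v − Σ <v,e_j> e_j||^2, the squared distance from v to span{e_j}.)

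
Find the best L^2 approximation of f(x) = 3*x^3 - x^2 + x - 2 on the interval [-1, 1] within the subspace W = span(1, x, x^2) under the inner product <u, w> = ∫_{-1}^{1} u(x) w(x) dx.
g(x) = -x^2 + 14*x/5 - 2

The best approximation g ∈ W is the orthogonal projection of f onto W. Writing g = a_0 + a_1 x + a_2 x^2, the coefficients solve the normal equations G · a = b where
  G_{ij} = <φ_i, φ_j> and b_i = <f, φ_i>, with φ_0 = 1, φ_1 = x, φ_2 = x^2.
G =
  [2, 0, 2/3]
  [0, 2/3, 0]
  [2/3, 0, 2/5],
b = (-14/3, 28/15, -26/15).
Solving gives a_0 = -2, a_1 = 14/5, a_2 = -1, so
  g(x) = -x^2 + 14*x/5 - 2.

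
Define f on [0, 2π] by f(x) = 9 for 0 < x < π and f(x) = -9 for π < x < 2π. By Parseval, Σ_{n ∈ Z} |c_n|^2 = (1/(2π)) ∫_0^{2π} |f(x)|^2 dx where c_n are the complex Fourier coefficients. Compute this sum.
Σ |c_n|^2 = 81

Parseval equates the L^2 energy of f (normalised by 1/(2π)) with the ℓ^2 sum of its Fourier coefficients: (1/(2π)) ∫_0^{2π} |f|^2 = Σ |c_n|^2.
Compute the left side: (1/(2π)) [∫_0^π 9^2 dx + ∫_π^{2π} (-9)^2 dx] = (1/(2π)) · (81π + 81π) = (81 + 81)/2 = 81.
So Σ_{n ∈ Z} |c_n|^2 = 81.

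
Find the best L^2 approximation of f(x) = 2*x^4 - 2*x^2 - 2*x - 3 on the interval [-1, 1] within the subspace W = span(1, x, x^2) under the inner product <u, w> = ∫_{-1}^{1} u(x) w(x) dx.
g(x) = -2*x^2/7 - 2*x - 111/35

The best approximation g ∈ W is the orthogonal projection of f onto W. Writing g = a_0 + a_1 x + a_2 x^2, the coefficients solve the normal equations G · a = b where
  G_{ij} = <φ_i, φ_j> and b_i = <f, φ_i>, with φ_0 = 1, φ_1 = x, φ_2 = x^2.
G =
  [2, 0, 2/3]
  [0, 2/3, 0]
  [2/3, 0, 2/5],
b = (-98/15, -4/3, -78/35).
Solving gives a_0 = -111/35, a_1 = -2, a_2 = -2/7, so
  g(x) = -2*x^2/7 - 2*x - 111/35.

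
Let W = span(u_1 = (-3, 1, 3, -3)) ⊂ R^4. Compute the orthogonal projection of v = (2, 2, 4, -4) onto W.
proj_W(v) = (-15/7, 5/7, 15/7, -15/7)

Set up U = [u_1 | ... | u_1] ∈ R^(4×1). The projector onto W = col(U) is P = U (U^T U)^(-1) U^T.
Compute U^T U =
  [28],
and U^T v = (20).
Solve U^T U · c = U^T v for the coefficients: c = (5/7). The projection is proj_W(v) = U c.
Check: (v - proj_W(v)) · u_1 = 0  (should be 0).
Result: proj_W(v) = (-15/7, 5/7, 15/7, -15/7).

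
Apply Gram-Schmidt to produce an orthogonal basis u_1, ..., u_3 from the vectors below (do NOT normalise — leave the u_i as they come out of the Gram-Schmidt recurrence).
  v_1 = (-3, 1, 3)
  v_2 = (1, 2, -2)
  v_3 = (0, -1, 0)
Orthogonal basis:
  u_1 = (-3, 1, 3)
  u_2 = (-2/19, 45/19, -17/19)
  u_3 = (-12/61, -9/122, -21/122)

Apply the Gram-Schmidt recurrence
  u_1 = v_1
  u_i = v_i − Σ_{j<i} ((v_i · u_j) / (u_j · u_j)) · u_j.

Step by step this gives:
  u_1 = (-3, 1, 3)
  u_2 = (-2/19, 45/19, -17/19)
  u_3 = (-12/61, -9/122, -21/122)

Orthogonality check:
  u_2 · u_1 = 0 (should be 0)
  u_3 · u_1 = 0 (should be 0)
  u_3 · u_2 = 0 (should be 0)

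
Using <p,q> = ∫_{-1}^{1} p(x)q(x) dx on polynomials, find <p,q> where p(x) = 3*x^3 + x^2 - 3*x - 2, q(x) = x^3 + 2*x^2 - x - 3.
<p,q> = 902/105

Expand the product: p(x)·q(x) = 3*x^6 + 7*x^5 - 4*x^4 - 18*x^3 - 4*x^2 + 11*x + 6.
∫_{-1}^{1} of each monomial x^k gives [2/(k+1) if k even, 0 if k odd]. Integrating term-by-term (or equivalently evaluating the antiderivative F(x) = 3*x^7/7 + 7*x^6/6 - 4*x^5/5 - 9*x^4/2 - 4*x^3/3 + 11*x^2/2 + 6*x at the endpoints):
  F(1) − F(−1) = 1357/210 − (-149/70) = 902/105.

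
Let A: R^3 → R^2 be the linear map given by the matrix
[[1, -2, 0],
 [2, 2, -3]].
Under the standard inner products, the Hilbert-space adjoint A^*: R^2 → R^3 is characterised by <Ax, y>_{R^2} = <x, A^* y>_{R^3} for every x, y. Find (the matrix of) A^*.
A^* = A^T =
[[1, 2],
 [-2, 2],
 [0, -3]]

For real matrices with standard dot products, the defining identity <Ax, y> = <x, A^* y> gives (Ax)^T y = x^T (A^*) y, i.e. x^T A^T y = x^T (A^*) y. Since this holds for all x, y, we must have A^* = A^T. Therefore
A^* =
[[1, 2],
 [-2, 2],
 [0, -3]].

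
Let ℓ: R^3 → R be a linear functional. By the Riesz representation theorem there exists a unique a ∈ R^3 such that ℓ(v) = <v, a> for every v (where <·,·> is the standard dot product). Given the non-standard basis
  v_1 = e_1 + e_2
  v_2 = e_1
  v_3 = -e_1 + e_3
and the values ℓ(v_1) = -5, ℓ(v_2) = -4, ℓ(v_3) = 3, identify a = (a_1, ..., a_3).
a = (-4, -1, -1)

Write a = (a_1, ..., a_3) in the standard basis. For each basis vector v_i, ℓ(v_i) = <v_i, a> is a linear equation in the a_j's. Collect the n equations into a matrix system V a = ℓ, where row i of V is v_i (expressed in the standard basis). Since V is invertible (lower-triangular with 1s on the diagonal, up to permutation), solve by back-substitution:
  V =
[[1, 1, 0],
 [1, 0, 0],
 [-1, 0, 1]]
  V a = (-5, -4, 3)
Solving gives a = (-4, -1, -1).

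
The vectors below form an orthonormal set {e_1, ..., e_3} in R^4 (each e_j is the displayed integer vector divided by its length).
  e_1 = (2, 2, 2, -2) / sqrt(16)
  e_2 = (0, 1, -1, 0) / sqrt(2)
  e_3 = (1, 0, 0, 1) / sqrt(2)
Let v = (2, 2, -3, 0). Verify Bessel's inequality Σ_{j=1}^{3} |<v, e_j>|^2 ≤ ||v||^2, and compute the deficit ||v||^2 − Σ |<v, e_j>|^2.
Σ |<v, e_j>|^2 = 59/4; ||v||^2 = 17; deficit = 9/4

Write each e_j = u_j / sqrt(<u_j, u_j>) where u_j is the displayed integer vector. Then <v, e_j> = <v, u_j> / sqrt(<u_j, u_j>), so |<v, e_j>|^2 = <v, u_j>^2 / <u_j, u_j>.
Coefficients: <v, e_1> = 2/sqrt(16), <v, e_2> = 5/sqrt(2), <v, e_3> = 2/sqrt(2).
Square and sum: Σ |<v, e_j>|^2 = 59/4.
Compute ||v||^2 = v·v = 17.
Deficit = 17 − 59/4 = 9/4 ≥ 0, confirming Bessel's inequality. (The deficit equals ||v − Σ <v,e_j> e_j||^2, the squared distance from v to span{e_j}.)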